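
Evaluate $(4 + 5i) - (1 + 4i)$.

(4 - 1) + (5 - 4)i = 3 + i


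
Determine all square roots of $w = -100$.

|w| = 100, arg(w) = 180°
Root modulus = 100^(1/2) = 10
Root arguments: θ_k = (180° + 360°k)/2 for k = 0, 1, ..., 1
Roots: 10i, -10i


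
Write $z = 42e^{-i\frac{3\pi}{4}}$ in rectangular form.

a = r cos θ = 42 * -sqrt(2)/2 = -21*sqrt(2)
b = r sin θ = 42 * -sqrt(2)/2 = -21*sqrt(2)
z = -21*sqrt(2) - 21*sqrt(2)i


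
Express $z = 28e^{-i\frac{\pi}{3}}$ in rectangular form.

a = r cos θ = 28 * 1/2 = 14
b = r sin θ = 28 * -sqrt(3)/2 = -14*sqrt(3)
z = 14 - 14*sqrt(3)i


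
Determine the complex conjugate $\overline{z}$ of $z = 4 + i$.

If z = a + bi, then conjugate(z) = a - bi
conjugate(4 + i) = 4 - i


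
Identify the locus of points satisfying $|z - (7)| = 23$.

|z - z0| = r describes a circle centered at z0 with radius r
Here z0 = 7 and r = 23
Locus: Circle centered at (7, 0) with radius 23


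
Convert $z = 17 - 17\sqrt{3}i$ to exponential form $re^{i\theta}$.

r = |z| = sqrt((17)^2 + (-17*sqrt(3))^2) = sqrt(289 + 867) = sqrt(1156) = 34
θ = arctan(b/a) = arctan(-29.4449/17) (quadrant-adjusted) = -60° = -π/3
z = 34e^(-i*π/3)


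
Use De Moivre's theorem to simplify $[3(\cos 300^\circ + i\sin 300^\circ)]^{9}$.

By De Moivre: z^n = r^n(cos(nθ) + i sin(nθ))
= 3^9(cos(9*300°) + i sin(9*300°))
= 19683(cos 180° + i sin 180°)
= -19683


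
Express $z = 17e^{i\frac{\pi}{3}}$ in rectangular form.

a = r cos θ = 17 * 1/2 = 17/2
b = r sin θ = 17 * sqrt(3)/2 = 17*sqrt(3)/2
z = 17/2 + (17*sqrt(3)/2)i


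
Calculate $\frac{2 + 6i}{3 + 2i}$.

Multiply numerator and denominator by conjugate (3 - 2i):
= (2 + 6i)(3 - 2i) / (3^2 + 2^2)
= (18 + 14i) / 13
= 18/13 + (14/13)i


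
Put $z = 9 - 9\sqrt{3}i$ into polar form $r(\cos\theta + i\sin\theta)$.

r = |z| = sqrt(a^2 + b^2) = sqrt((9)^2 + (-9*sqrt(3))^2) = sqrt(81 + 243) = sqrt(324) = 18
θ = arctan(b/a) = arctan(-15.5885/9) (quadrant-adjusted) = 300°
z = 18(cos 300° + i sin 300°)


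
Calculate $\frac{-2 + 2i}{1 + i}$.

Multiply numerator and denominator by conjugate (1 - i):
= (-2 + 2i)(1 - i) / (1^2 + 1^2)
= (4i) / 2
= 2i


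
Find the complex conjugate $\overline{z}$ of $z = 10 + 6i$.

If z = a + bi, then conjugate(z) = a - bi
conjugate(10 + 6i) = 10 - 6i


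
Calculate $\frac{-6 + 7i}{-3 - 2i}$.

Multiply numerator and denominator by conjugate (-3 + 2i):
= (-6 + 7i)(-3 + 2i) / ((-3)^2 + (-2)^2)
= (4 - 33i) / 13
= 4/13 - (33/13)i


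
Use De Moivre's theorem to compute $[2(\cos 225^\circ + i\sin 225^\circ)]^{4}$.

By De Moivre: z^n = r^n(cos(nθ) + i sin(nθ))
= 2^4(cos(4*225°) + i sin(4*225°))
= 16(cos 180° + i sin 180°)
= -16


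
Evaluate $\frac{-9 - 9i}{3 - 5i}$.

Multiply numerator and denominator by conjugate (3 + 5i):
= (-9 - 9i)(3 + 5i) / (3^2 + (-5)^2)
= (18 - 72i) / 34
Divide through by 2: (9 - 36i) / 17
= 9/17 - (36/17)i


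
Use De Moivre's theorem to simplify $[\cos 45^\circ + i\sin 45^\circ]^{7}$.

By De Moivre: z^n = r^n(cos(nθ) + i sin(nθ))
= 1^7(cos(7*45°) + i sin(7*45°))
= 1(cos 315° + i sin 315°)
= sqrt(2)/2 - (sqrt(2)/2)i


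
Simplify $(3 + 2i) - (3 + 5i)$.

(3 - 3) + (2 - 5)i = -3i


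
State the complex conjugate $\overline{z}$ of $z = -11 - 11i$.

If z = a + bi, then conjugate(z) = a - bi
conjugate(-11 - 11i) = -11 + 11i


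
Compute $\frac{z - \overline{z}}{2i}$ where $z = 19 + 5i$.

z - conjugate(z) = 2bi
(z - conjugate(z))/(2i) = 2bi/(2i) = b = 5


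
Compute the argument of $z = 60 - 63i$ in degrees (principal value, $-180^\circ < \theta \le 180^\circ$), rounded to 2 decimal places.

θ = arctan(b/a) = arctan(-63/60) (quadrant-adjusted) = -46.40°


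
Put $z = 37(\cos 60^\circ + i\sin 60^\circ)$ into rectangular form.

a = r cos θ = 37 * 1/2 = 37/2
b = r sin θ = 37 * sqrt(3)/2 = 37*sqrt(3)/2
z = 37/2 + (37*sqrt(3)/2)i


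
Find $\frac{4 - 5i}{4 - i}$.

Multiply numerator and denominator by conjugate (4 + i):
= (4 - 5i)(4 + i) / (4^2 + (-1)^2)
= (21 - 16i) / 17
= 21/17 - (16/17)i


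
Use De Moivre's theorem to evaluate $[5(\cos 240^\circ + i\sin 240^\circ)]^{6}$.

By De Moivre: z^n = r^n(cos(nθ) + i sin(nθ))
= 5^6(cos(6*240°) + i sin(6*240°))
= 15625(cos 0° + i sin 0°)
= 15625


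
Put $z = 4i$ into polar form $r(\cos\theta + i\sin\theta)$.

r = |z| = sqrt(a^2 + b^2) = sqrt((0)^2 + (4)^2) = sqrt(0 + 16) = sqrt(16) = 4
a = 0 and b > 0, so z lies on the positive imaginary axis: θ = 90°
z = 4(cos 90° + i sin 90°)


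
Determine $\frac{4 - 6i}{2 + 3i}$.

Multiply numerator and denominator by conjugate (2 - 3i):
= (4 - 6i)(2 - 3i) / (2^2 + 3^2)
= (-10 - 24i) / 13
= -10/13 - (24/13)i


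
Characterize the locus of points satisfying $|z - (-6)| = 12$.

|z - z0| = r describes a circle centered at z0 with radius r
Here z0 = -6 and r = 12
Locus: Circle centered at (-6, 0) with radius 12


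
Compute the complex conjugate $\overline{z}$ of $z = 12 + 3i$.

If z = a + bi, then conjugate(z) = a - bi
conjugate(12 + 3i) = 12 - 3i


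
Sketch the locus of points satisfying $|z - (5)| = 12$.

|z - z0| = r describes a circle centered at z0 with radius r
Here z0 = 5 and r = 12
Locus: Circle centered at (5, 0) with radius 12


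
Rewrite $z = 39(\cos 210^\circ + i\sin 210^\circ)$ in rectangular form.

a = r cos θ = 39 * -sqrt(3)/2 = -39*sqrt(3)/2
b = r sin θ = 39 * -1/2 = -39/2
z = -39*sqrt(3)/2 - (39/2)i


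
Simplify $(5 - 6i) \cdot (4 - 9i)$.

(a1*a2 - b1*b2) + (a1*b2 + b1*a2)i
= (20 - 54) + (-45 + (-24))i
= -34 - 69i


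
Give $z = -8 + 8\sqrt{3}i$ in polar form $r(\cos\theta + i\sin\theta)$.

r = |z| = sqrt(a^2 + b^2) = sqrt((-8)^2 + (8*sqrt(3))^2) = sqrt(64 + 192) = sqrt(256) = 16
θ = arctan(b/a) = arctan(13.8564/-8) (quadrant-adjusted) = 120°
z = 16(cos 120° + i sin 120°)


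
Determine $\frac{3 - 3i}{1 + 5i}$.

Multiply numerator and denominator by conjugate (1 - 5i):
= (3 - 3i)(1 - 5i) / (1^2 + 5^2)
= (-12 - 18i) / 26
Divide through by 2: (-6 - 9i) / 13
= -6/13 - (9/13)i


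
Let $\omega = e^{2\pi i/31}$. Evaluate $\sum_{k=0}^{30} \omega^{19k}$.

Let ζ = ω^19 = e^(2πi·19/31). Since 31 ∤ 19, ζ ≠ 1.
Sum = Σ_{k=0}^{30} ζ^k = (ζ^31 - 1)/(ζ - 1) = (ω^{19·31} - 1)/(ζ - 1) = (1 - 1)/(ζ - 1) = 0


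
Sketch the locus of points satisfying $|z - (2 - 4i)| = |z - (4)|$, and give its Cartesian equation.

|z - z1| = |z - z2| means z is equidistant from z1 and z2,
i.e. the perpendicular bisector of the segment from (2, -4) to (4, 0) (midpoint (3, -2)).
With z = x + yi, square both sides:
(x - 2)^2 + (y - (-4))^2 = (x - 4)^2 + (y - 0)^2
The x^2 and y^2 terms cancel: 4x + 8y = 16 - 20 = -4
Simplify: x + 2y = -1
Locus: Perpendicular bisector of the segment from (2, -4) to (4, 0): the line x + 2y = -1


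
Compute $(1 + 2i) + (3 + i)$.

(1 + 3) + (2 + 1)i = 4 + 3i


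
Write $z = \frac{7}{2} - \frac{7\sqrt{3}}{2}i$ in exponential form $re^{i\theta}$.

r = |z| = sqrt((7/2)^2 + (-7*sqrt(3)/2)^2) = sqrt(49/4 + 147/4) = sqrt(49) = 7
θ = arctan(b/a) = arctan(-6.0622/3.5) (quadrant-adjusted) = -60° = -π/3
z = 7e^(-i*π/3)


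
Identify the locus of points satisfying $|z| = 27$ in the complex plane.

|z| = 27 means sqrt(x^2 + y^2) = 27
This is a circle of radius 27 centered at the origin


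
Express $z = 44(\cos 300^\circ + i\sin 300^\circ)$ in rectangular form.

a = r cos θ = 44 * 1/2 = 22
b = r sin θ = 44 * -sqrt(3)/2 = -22*sqrt(3)
z = 22 - 22*sqrt(3)i


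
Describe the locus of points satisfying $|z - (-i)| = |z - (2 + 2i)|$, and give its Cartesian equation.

|z - z1| = |z - z2| means z is equidistant from z1 and z2,
i.e. the perpendicular bisector of the segment from (0, -1) to (2, 2) (midpoint (1, 1/2)).
With z = x + yi, square both sides:
(x - 0)^2 + (y - (-1))^2 = (x - 2)^2 + (y - 2)^2
The x^2 and y^2 terms cancel: 4x + 6y = 8 - 1 = 7
Simplify: 4x + 6y = 7
Locus: Perpendicular bisector of the segment from (0, -1) to (2, 2): the line 4x + 6y = 7


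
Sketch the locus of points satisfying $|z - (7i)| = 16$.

|z - z0| = r describes a circle centered at z0 with radius r
Here z0 = 7i and r = 16
Locus: Circle centered at (0, 7) with radius 16


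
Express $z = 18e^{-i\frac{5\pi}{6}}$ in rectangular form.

a = r cos θ = 18 * -sqrt(3)/2 = -9*sqrt(3)
b = r sin θ = 18 * -1/2 = -9
z = -9*sqrt(3) - 9i


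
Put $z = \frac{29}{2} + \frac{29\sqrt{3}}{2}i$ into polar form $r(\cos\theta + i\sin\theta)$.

r = |z| = sqrt(a^2 + b^2) = sqrt((29/2)^2 + (29*sqrt(3)/2)^2) = sqrt(841/4 + 2523/4) = sqrt(841) = 29
θ = arctan(b/a) = arctan(25.1147/14.5) (quadrant-adjusted) = 60°
z = 29(cos 60° + i sin 60°)


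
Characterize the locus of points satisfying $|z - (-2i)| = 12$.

|z - z0| = r describes a circle centered at z0 with radius r
Here z0 = -2i and r = 12
Locus: Circle centered at (0, -2) with radius 12


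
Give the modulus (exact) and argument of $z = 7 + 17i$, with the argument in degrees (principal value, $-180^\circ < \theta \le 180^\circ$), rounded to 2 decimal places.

|z| = sqrt(7^2 + 17^2) = sqrt(338)
arg(z) = arctan(b/a) = arctan(17/7) (quadrant-adjusted) = 67.62°


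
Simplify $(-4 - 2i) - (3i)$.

(-4 - 0) + (-2 - 3)i = -4 - 5i


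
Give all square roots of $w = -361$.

|w| = 361, arg(w) = 180°
Root modulus = 361^(1/2) = 19
Root arguments: θ_k = (180° + 360°k)/2 for k = 0, 1, ..., 1
Roots: 19i, -19i


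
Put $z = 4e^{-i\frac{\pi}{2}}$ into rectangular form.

a = r cos θ = 4 * 0 = 0
b = r sin θ = 4 * -1 = -4
z = -4i


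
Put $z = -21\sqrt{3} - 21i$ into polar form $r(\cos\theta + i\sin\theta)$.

r = |z| = sqrt(a^2 + b^2) = sqrt((-21*sqrt(3))^2 + (-21)^2) = sqrt(1323 + 441) = sqrt(1764) = 42
θ = arctan(b/a) = arctan(-21/-36.3731) (quadrant-adjusted) = 210°
z = 42(cos 210° + i sin 210°)


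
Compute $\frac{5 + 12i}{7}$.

Divisor is real, so divide each part by 7:
= 5/7 + (12/7)i


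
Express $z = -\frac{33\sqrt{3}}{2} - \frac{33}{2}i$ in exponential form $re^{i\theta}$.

r = |z| = sqrt((-33*sqrt(3)/2)^2 + (-33/2)^2) = sqrt(3267/4 + 1089/4) = sqrt(1089) = 33
θ = arctan(b/a) = arctan(-16.5/-28.5788) (quadrant-adjusted) = -150° = -5π/6
z = 33e^(-i*5π/6)


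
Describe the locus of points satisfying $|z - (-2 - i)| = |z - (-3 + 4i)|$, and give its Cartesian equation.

|z - z1| = |z - z2| means z is equidistant from z1 and z2,
i.e. the perpendicular bisector of the segment from (-2, -1) to (-3, 4) (midpoint (-5/2, 3/2)).
With z = x + yi, square both sides:
(x - (-2))^2 + (y - (-1))^2 = (x - (-3))^2 + (y - 4)^2
The x^2 and y^2 terms cancel: -2x + 10y = 25 - 5 = 20
Simplify: x - 5y = -10
Locus: Perpendicular bisector of the segment from (-2, -1) to (-3, 4): the line x - 5y = -10


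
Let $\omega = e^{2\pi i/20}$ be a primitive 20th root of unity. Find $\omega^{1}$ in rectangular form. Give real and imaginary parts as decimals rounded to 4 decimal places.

ω^1 = e^(2πi·1/20) = e^(i·1π/10)
= cos(1π/10) + i sin(1π/10)
= 0.9511 + 0.3090i


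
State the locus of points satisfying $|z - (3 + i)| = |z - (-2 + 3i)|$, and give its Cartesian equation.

|z - z1| = |z - z2| means z is equidistant from z1 and z2,
i.e. the perpendicular bisector of the segment from (3, 1) to (-2, 3) (midpoint (1/2, 2)).
With z = x + yi, square both sides:
(x - 3)^2 + (y - 1)^2 = (x - (-2))^2 + (y - 3)^2
The x^2 and y^2 terms cancel: -10x + 4y = 13 - 10 = 3
Simplify: 10x - 4y = -3
Locus: Perpendicular bisector of the segment from (3, 1) to (-2, 3): the line 10x - 4y = -3


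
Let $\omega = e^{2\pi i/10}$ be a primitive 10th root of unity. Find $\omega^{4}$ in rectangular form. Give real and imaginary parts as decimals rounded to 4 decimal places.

ω^4 = e^(2πi·4/10) = e^(i·4π/5)
= cos(4π/5) + i sin(4π/5)
= -0.8090 + 0.5878i


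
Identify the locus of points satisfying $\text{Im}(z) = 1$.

Im(z) = y where z = x + yi; the equation y = 1 is satisfied by all points with that y-coordinate
Locus: Horizontal line y = 1


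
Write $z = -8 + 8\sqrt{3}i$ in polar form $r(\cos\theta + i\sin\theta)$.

r = |z| = sqrt(a^2 + b^2) = sqrt((-8)^2 + (8*sqrt(3))^2) = sqrt(64 + 192) = sqrt(256) = 16
θ = arctan(b/a) = arctan(13.8564/-8) (quadrant-adjusted) = 120°
z = 16(cos 120° + i sin 120°)


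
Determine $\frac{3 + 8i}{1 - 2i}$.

Multiply numerator and denominator by conjugate (1 + 2i):
= (3 + 8i)(1 + 2i) / (1^2 + (-2)^2)
= (-13 + 14i) / 5
= -13/5 + (14/5)i


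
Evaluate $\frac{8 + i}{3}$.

Divisor is real, so divide each part by 3:
= 8/3 + (1/3)i


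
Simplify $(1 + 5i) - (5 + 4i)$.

(1 - 5) + (5 - 4)i = -4 + i


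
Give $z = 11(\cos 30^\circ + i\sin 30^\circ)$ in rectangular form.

a = r cos θ = 11 * sqrt(3)/2 = 11*sqrt(3)/2
b = r sin θ = 11 * 1/2 = 11/2
z = 11*sqrt(3)/2 + (11/2)i


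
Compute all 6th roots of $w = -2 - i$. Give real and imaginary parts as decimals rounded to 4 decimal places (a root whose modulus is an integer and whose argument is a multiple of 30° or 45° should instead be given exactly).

|w| = sqrt(5) ≈ 2.236068, arg(w) ≈ 206.565051°
Root modulus = sqrt(5)^(1/6) ≈ 1.143530
Root arguments: θ_k = (arg(w) + 360°k)/6 for k = 0, 1, ..., 5
Compute each root as (root modulus)(cos θ_k + i sin θ_k) using full-precision intermediates, then round to 4 decimal places.
Roots: 0.9432 + 0.6465i, -0.0883 + 1.1401i, -1.0315 + 0.4936i, -0.9432 - 0.6465i, 0.0883 - 1.1401i, 1.0315 - 0.4936i


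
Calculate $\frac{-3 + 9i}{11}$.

Divisor is real, so divide each part by 11:
= -3/11 + (9/11)i


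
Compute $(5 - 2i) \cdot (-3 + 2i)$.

(a1*a2 - b1*b2) + (a1*b2 + b1*a2)i
= (-15 - (-4)) + (10 + 6)i
= -11 + 16i


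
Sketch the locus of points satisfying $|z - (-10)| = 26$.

|z - z0| = r describes a circle centered at z0 with radius r
Here z0 = -10 and r = 26
Locus: Circle centered at (-10, 0) with radius 26


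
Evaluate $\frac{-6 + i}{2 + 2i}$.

Multiply numerator and denominator by conjugate (2 - 2i):
= (-6 + i)(2 - 2i) / (2^2 + 2^2)
= (-10 + 14i) / 8
Divide through by 2: (-5 + 7i) / 4
= -5/4 + (7/4)i


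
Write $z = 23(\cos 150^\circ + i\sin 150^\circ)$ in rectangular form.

a = r cos θ = 23 * -sqrt(3)/2 = -23*sqrt(3)/2
b = r sin θ = 23 * 1/2 = 23/2
z = -23*sqrt(3)/2 + (23/2)i


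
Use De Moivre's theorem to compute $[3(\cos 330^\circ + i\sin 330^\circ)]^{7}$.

By De Moivre: z^n = r^n(cos(nθ) + i sin(nθ))
= 3^7(cos(7*330°) + i sin(7*330°))
= 2187(cos 150° + i sin 150°)
= -2187*sqrt(3)/2 + (2187/2)i


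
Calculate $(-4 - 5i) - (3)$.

(-4 - 3) + (-5 - 0)i = -7 - 5i


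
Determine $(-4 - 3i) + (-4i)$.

(-4 + 0) + (-3 + (-4))i = -4 - 7i


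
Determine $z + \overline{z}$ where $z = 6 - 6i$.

z + conjugate(z) = (a + bi) + (a - bi) = 2a
= 2 * 6 = 12


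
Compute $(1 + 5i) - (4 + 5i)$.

(1 - 4) + (5 - 5)i = -3


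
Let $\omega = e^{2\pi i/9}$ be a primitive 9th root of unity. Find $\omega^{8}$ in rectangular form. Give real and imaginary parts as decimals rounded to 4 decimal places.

ω^8 = e^(2πi·8/9) = e^(i·16π/9)
= cos(16π/9) + i sin(16π/9)
= 0.7660 - 0.6428i


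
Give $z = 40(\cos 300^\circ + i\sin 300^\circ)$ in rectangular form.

a = r cos θ = 40 * 1/2 = 20
b = r sin θ = 40 * -sqrt(3)/2 = -20*sqrt(3)
z = 20 - 20*sqrt(3)i


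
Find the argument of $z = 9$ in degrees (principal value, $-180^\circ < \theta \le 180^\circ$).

b = 0 and a > 0, so z lies on the positive real axis: θ = 0°


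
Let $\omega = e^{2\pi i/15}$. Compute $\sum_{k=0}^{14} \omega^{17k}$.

Let ζ = ω^17 = e^(2πi·17/15). Since 15 ∤ 17, ζ ≠ 1.
Sum = Σ_{k=0}^{14} ζ^k = (ζ^15 - 1)/(ζ - 1) = (ω^{17·15} - 1)/(ζ - 1) = (1 - 1)/(ζ - 1) = 0


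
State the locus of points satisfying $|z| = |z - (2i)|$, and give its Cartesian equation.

|z - z1| = |z - z2| means z is equidistant from z1 and z2,
i.e. the perpendicular bisector of the segment from (0, 0) to (0, 2) (midpoint (0, 1)).
With z = x + yi, square both sides:
(x - 0)^2 + (y - 0)^2 = (x - 0)^2 + (y - 2)^2
The x^2 and y^2 terms cancel: 0x + 4y = 4 - 0 = 4
Simplify: y = 1
Locus: Perpendicular bisector of the segment from (0, 0) to (0, 2): the line y = 1


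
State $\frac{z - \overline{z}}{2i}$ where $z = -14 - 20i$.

z - conjugate(z) = 2bi
(z - conjugate(z))/(2i) = 2bi/(2i) = b = -20


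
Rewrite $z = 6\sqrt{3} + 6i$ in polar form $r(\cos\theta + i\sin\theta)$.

r = |z| = sqrt(a^2 + b^2) = sqrt((6*sqrt(3))^2 + (6)^2) = sqrt(108 + 36) = sqrt(144) = 12
θ = arctan(b/a) = arctan(6/10.3923) (quadrant-adjusted) = 30°
z = 12(cos 30° + i sin 30°)


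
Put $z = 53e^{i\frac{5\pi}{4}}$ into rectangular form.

a = r cos θ = 53 * -sqrt(2)/2 = -53*sqrt(2)/2
b = r sin θ = 53 * -sqrt(2)/2 = -53*sqrt(2)/2
z = -53*sqrt(2)/2 - (53*sqrt(2)/2)i


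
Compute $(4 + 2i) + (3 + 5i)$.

(4 + 3) + (2 + 5)i = 7 + 7i


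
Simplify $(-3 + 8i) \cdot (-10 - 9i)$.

(a1*a2 - b1*b2) + (a1*b2 + b1*a2)i
= (30 - (-72)) + (27 + (-80))i
= 102 - 53i


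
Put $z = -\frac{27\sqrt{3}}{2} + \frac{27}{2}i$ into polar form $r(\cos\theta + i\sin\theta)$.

r = |z| = sqrt(a^2 + b^2) = sqrt((-27*sqrt(3)/2)^2 + (27/2)^2) = sqrt(2187/4 + 729/4) = sqrt(729) = 27
θ = arctan(b/a) = arctan(13.5/-23.3827) (quadrant-adjusted) = 150°
z = 27(cos 150° + i sin 150°)


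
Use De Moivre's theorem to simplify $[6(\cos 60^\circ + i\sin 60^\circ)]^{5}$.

By De Moivre: z^n = r^n(cos(nθ) + i sin(nθ))
= 6^5(cos(5*60°) + i sin(5*60°))
= 7776(cos 300° + i sin 300°)
= 3888 - 3888*sqrt(3)i


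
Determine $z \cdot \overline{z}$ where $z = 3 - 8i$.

z * conjugate(z) = |z|^2 = a^2 + b^2
= 3^2 + (-8)^2 = 73


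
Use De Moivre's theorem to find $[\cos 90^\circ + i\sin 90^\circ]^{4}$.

By De Moivre: z^n = r^n(cos(nθ) + i sin(nθ))
= 1^4(cos(4*90°) + i sin(4*90°))
= 1(cos 0° + i sin 0°)
= 1


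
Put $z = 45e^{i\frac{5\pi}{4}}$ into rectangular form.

a = r cos θ = 45 * -sqrt(2)/2 = -45*sqrt(2)/2
b = r sin θ = 45 * -sqrt(2)/2 = -45*sqrt(2)/2
z = -45*sqrt(2)/2 - (45*sqrt(2)/2)i


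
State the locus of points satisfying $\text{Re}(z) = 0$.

Re(z) = x where z = x + yi; the equation x = 0 is satisfied by all points with that x-coordinate
Locus: Vertical line x = 0


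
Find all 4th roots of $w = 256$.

|w| = 256, arg(w) = 0°
Root modulus = 256^(1/4) = 4
Root arguments: θ_k = (0° + 360°k)/4 for k = 0, 1, ..., 3
Roots: 4, 4i, -4, -4i


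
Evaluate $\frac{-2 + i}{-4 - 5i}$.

Multiply numerator and denominator by conjugate (-4 + 5i):
= (-2 + i)(-4 + 5i) / ((-4)^2 + (-5)^2)
= (3 - 14i) / 41
= 3/41 - (14/41)i


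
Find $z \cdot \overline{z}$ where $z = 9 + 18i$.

z * conjugate(z) = |z|^2 = a^2 + b^2
= 9^2 + 18^2 = 405


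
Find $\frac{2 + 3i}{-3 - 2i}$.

Multiply numerator and denominator by conjugate (-3 + 2i):
= (2 + 3i)(-3 + 2i) / ((-3)^2 + (-2)^2)
= (-12 - 5i) / 13
= -12/13 - (5/13)i


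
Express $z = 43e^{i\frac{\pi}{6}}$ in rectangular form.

a = r cos θ = 43 * sqrt(3)/2 = 43*sqrt(3)/2
b = r sin θ = 43 * 1/2 = 43/2
z = 43*sqrt(3)/2 + (43/2)i


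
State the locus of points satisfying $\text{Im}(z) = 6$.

Im(z) = y where z = x + yi; the equation y = 6 is satisfied by all points with that y-coordinate
Locus: Horizontal line y = 6


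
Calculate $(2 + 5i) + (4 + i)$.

(2 + 4) + (5 + 1)i = 6 + 6i


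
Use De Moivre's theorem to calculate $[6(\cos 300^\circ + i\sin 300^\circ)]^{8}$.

By De Moivre: z^n = r^n(cos(nθ) + i sin(nθ))
= 6^8(cos(8*300°) + i sin(8*300°))
= 1679616(cos 240° + i sin 240°)
= -839808 - 839808*sqrt(3)i


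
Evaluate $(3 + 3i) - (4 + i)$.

(3 - 4) + (3 - 1)i = -1 + 2i


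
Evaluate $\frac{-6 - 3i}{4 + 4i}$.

Multiply numerator and denominator by conjugate (4 - 4i):
= (-6 - 3i)(4 - 4i) / (4^2 + 4^2)
= (-36 + 12i) / 32
Divide through by 4: (-9 + 3i) / 8
= -9/8 + (3/8)i


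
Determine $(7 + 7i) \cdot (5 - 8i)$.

(a1*a2 - b1*b2) + (a1*b2 + b1*a2)i
= (35 - (-56)) + (-56 + 35)i
= 91 - 21i


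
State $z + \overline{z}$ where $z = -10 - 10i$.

z + conjugate(z) = (a + bi) + (a - bi) = 2a
= 2 * (-10) = -20


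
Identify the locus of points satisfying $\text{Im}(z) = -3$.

Im(z) = y where z = x + yi; the equation y = -3 is satisfied by all points with that y-coordinate
Locus: Horizontal line y = -3


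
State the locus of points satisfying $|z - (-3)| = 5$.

|z - z0| = r describes a circle centered at z0 with radius r
Here z0 = -3 and r = 5
Locus: Circle centered at (-3, 0) with radius 5


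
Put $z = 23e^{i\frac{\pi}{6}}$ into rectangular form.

a = r cos θ = 23 * sqrt(3)/2 = 23*sqrt(3)/2
b = r sin θ = 23 * 1/2 = 23/2
z = 23*sqrt(3)/2 + (23/2)i


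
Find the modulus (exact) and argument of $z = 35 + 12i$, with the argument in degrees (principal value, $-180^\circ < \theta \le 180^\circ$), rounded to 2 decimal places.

|z| = sqrt(35^2 + 12^2) = 37
arg(z) = arctan(b/a) = arctan(12/35) (quadrant-adjusted) = 18.92°


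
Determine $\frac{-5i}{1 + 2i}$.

Multiply numerator and denominator by conjugate (1 - 2i):
= (-5i)(1 - 2i) / (1^2 + 2^2)
= (-10 - 5i) / 5
= -2 - i


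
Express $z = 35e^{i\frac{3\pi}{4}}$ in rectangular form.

a = r cos θ = 35 * -sqrt(2)/2 = -35*sqrt(2)/2
b = r sin θ = 35 * sqrt(2)/2 = 35*sqrt(2)/2
z = -35*sqrt(2)/2 + (35*sqrt(2)/2)i


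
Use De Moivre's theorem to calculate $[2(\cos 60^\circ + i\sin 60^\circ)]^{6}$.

By De Moivre: z^n = r^n(cos(nθ) + i sin(nθ))
= 2^6(cos(6*60°) + i sin(6*60°))
= 64(cos 0° + i sin 0°)
= 64


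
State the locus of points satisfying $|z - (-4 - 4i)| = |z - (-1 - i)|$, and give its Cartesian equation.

|z - z1| = |z - z2| means z is equidistant from z1 and z2,
i.e. the perpendicular bisector of the segment from (-4, -4) to (-1, -1) (midpoint (-5/2, -5/2)).
With z = x + yi, square both sides:
(x - (-4))^2 + (y - (-4))^2 = (x - (-1))^2 + (y - (-1))^2
The x^2 and y^2 terms cancel: 6x + 6y = 2 - 32 = -30
Simplify: x + y = -5
Locus: Perpendicular bisector of the segment from (-4, -4) to (-1, -1): the line x + y = -5


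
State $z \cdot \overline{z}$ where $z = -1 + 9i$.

z * conjugate(z) = |z|^2 = a^2 + b^2
= (-1)^2 + 9^2 = 82


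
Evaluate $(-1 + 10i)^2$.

(a + bi)^2 = a^2 - b^2 + 2abi
= (-1)^2 - 10^2 + 2*(-1)*10i
= -99 - 20i


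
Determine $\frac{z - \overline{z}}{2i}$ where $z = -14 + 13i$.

z - conjugate(z) = 2bi
(z - conjugate(z))/(2i) = 2bi/(2i) = b = 13


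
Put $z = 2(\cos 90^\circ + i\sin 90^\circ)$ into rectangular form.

a = r cos θ = 2 * 0 = 0
b = r sin θ = 2 * 1 = 2
z = 2i


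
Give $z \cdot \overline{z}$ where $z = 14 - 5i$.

z * conjugate(z) = |z|^2 = a^2 + b^2
= 14^2 + (-5)^2 = 221


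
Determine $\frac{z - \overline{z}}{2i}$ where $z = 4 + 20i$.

z - conjugate(z) = 2bi
(z - conjugate(z))/(2i) = 2bi/(2i) = b = 20


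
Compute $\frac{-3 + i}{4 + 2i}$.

Multiply numerator and denominator by conjugate (4 - 2i):
= (-3 + i)(4 - 2i) / (4^2 + 2^2)
= (-10 + 10i) / 20
Divide through by 10: (-1 + i) / 2
= -1/2 + (1/2)i


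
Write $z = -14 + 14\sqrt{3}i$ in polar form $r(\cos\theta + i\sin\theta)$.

r = |z| = sqrt(a^2 + b^2) = sqrt((-14)^2 + (14*sqrt(3))^2) = sqrt(196 + 588) = sqrt(784) = 28
θ = arctan(b/a) = arctan(24.2487/-14) (quadrant-adjusted) = 120°
z = 28(cos 120° + i sin 120°)


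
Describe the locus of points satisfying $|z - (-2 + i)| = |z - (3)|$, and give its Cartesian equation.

|z - z1| = |z - z2| means z is equidistant from z1 and z2,
i.e. the perpendicular bisector of the segment from (-2, 1) to (3, 0) (midpoint (1/2, 1/2)).
With z = x + yi, square both sides:
(x - (-2))^2 + (y - 1)^2 = (x - 3)^2 + (y - 0)^2
The x^2 and y^2 terms cancel: 10x + (-2)y = 9 - 5 = 4
Simplify: 5x - y = 2
Locus: Perpendicular bisector of the segment from (-2, 1) to (3, 0): the line 5x - y = 2


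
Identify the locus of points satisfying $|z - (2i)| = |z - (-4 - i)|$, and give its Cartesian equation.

|z - z1| = |z - z2| means z is equidistant from z1 and z2,
i.e. the perpendicular bisector of the segment from (0, 2) to (-4, -1) (midpoint (-2, 1/2)).
With z = x + yi, square both sides:
(x - 0)^2 + (y - 2)^2 = (x - (-4))^2 + (y - (-1))^2
The x^2 and y^2 terms cancel: -8x + (-6)y = 17 - 4 = 13
Simplify: 8x + 6y = -13
Locus: Perpendicular bisector of the segment from (0, 2) to (-4, -1): the line 8x + 6y = -13


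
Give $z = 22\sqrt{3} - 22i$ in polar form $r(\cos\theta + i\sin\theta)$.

r = |z| = sqrt(a^2 + b^2) = sqrt((22*sqrt(3))^2 + (-22)^2) = sqrt(1452 + 484) = sqrt(1936) = 44
θ = arctan(b/a) = arctan(-22/38.1051) (quadrant-adjusted) = 330°
z = 44(cos 330° + i sin 330°)


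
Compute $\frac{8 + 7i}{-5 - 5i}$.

Multiply numerator and denominator by conjugate (-5 + 5i):
= (8 + 7i)(-5 + 5i) / ((-5)^2 + (-5)^2)
= (-75 + 5i) / 50
Divide through by 5: (-15 + i) / 10
= -3/2 + (1/10)i


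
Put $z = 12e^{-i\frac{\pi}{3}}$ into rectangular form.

a = r cos θ = 12 * 1/2 = 6
b = r sin θ = 12 * -sqrt(3)/2 = -6*sqrt(3)
z = 6 - 6*sqrt(3)i


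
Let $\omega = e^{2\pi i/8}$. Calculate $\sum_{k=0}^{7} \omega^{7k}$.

Let ζ = ω^7 = e^(2πi·7/8). Since 8 ∤ 7, ζ ≠ 1.
Sum = Σ_{k=0}^{7} ζ^k = (ζ^8 - 1)/(ζ - 1) = (ω^{7·8} - 1)/(ζ - 1) = (1 - 1)/(ζ - 1) = 0


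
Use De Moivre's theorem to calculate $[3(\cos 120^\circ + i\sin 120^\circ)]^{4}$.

By De Moivre: z^n = r^n(cos(nθ) + i sin(nθ))
= 3^4(cos(4*120°) + i sin(4*120°))
= 81(cos 120° + i sin 120°)
= -81/2 + (81*sqrt(3)/2)i


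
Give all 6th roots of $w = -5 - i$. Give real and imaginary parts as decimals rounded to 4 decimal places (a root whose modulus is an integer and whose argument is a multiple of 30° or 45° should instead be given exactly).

|w| = sqrt(26) ≈ 5.099020, arg(w) ≈ 191.309932°
Root modulus = sqrt(26)^(1/6) ≈ 1.311941
Root arguments: θ_k = (arg(w) + 360°k)/6 for k = 0, 1, ..., 5
Compute each root as (root modulus)(cos θ_k + i sin θ_k) using full-precision intermediates, then round to 4 decimal places.
Roots: 1.1140 + 0.6930i, -0.0432 + 1.3112i, -1.1571 + 0.6182i, -1.1140 - 0.6930i, 0.0432 - 1.3112i, 1.1571 - 0.6182i


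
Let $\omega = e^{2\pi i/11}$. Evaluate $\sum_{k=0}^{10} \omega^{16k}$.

Let ζ = ω^16 = e^(2πi·16/11). Since 11 ∤ 16, ζ ≠ 1.
Sum = Σ_{k=0}^{10} ζ^k = (ζ^11 - 1)/(ζ - 1) = (ω^{16·11} - 1)/(ζ - 1) = (1 - 1)/(ζ - 1) = 0


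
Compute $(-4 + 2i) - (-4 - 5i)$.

(-4 - (-4)) + (2 - (-5))i = 7i


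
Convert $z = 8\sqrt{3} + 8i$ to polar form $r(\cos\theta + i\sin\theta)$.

r = |z| = sqrt(a^2 + b^2) = sqrt((8*sqrt(3))^2 + (8)^2) = sqrt(192 + 64) = sqrt(256) = 16
θ = arctan(b/a) = arctan(8/13.8564) (quadrant-adjusted) = 30°
z = 16(cos 30° + i sin 30°)


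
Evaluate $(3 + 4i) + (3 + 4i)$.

(3 + 3) + (4 + 4)i = 6 + 8i


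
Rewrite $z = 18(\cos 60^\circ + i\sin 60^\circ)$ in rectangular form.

a = r cos θ = 18 * 1/2 = 9
b = r sin θ = 18 * sqrt(3)/2 = 9*sqrt(3)
z = 9 + 9*sqrt(3)i


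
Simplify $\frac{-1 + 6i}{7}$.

Divisor is real, so divide each part by 7:
= -1/7 + (6/7)i


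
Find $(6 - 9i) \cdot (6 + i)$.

(a1*a2 - b1*b2) + (a1*b2 + b1*a2)i
= (36 - (-9)) + (6 + (-54))i
= 45 - 48i


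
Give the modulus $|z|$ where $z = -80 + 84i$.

|z| = sqrt(a^2 + b^2) = sqrt((-80)^2 + 84^2) = sqrt(13456) = 116


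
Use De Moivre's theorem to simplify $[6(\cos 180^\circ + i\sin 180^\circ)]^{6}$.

By De Moivre: z^n = r^n(cos(nθ) + i sin(nθ))
= 6^6(cos(6*180°) + i sin(6*180°))
= 46656(cos 0° + i sin 0°)
= 46656


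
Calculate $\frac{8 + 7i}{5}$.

Divisor is real, so divide each part by 5:
= 8/5 + (7/5)i


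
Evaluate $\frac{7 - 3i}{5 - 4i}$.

Multiply numerator and denominator by conjugate (5 + 4i):
= (7 - 3i)(5 + 4i) / (5^2 + (-4)^2)
= (47 + 13i) / 41
= 47/41 + (13/41)i


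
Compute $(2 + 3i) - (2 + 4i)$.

(2 - 2) + (3 - 4)i = -i


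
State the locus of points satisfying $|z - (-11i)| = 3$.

|z - z0| = r describes a circle centered at z0 with radius r
Here z0 = -11i and r = 3
Locus: Circle centered at (0, -11) with radius 3


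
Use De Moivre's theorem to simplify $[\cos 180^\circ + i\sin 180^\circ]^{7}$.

By De Moivre: z^n = r^n(cos(nθ) + i sin(nθ))
= 1^7(cos(7*180°) + i sin(7*180°))
= 1(cos 180° + i sin 180°)
= -1


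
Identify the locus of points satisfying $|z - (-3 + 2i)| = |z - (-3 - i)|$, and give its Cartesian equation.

|z - z1| = |z - z2| means z is equidistant from z1 and z2,
i.e. the perpendicular bisector of the segment from (-3, 2) to (-3, -1) (midpoint (-3, 1/2)).
With z = x + yi, square both sides:
(x - (-3))^2 + (y - 2)^2 = (x - (-3))^2 + (y - (-1))^2
The x^2 and y^2 terms cancel: 0x + (-6)y = 10 - 13 = -3
Simplify: y = 1/2
Locus: Perpendicular bisector of the segment from (-3, 2) to (-3, -1): the line y = 1/2


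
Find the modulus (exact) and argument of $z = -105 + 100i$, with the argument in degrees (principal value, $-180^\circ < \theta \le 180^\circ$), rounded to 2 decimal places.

|z| = sqrt((-105)^2 + 100^2) = 145
arg(z) = arctan(b/a) = arctan(100/-105) (quadrant-adjusted) = 136.40°


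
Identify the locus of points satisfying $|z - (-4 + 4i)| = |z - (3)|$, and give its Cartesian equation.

|z - z1| = |z - z2| means z is equidistant from z1 and z2,
i.e. the perpendicular bisector of the segment from (-4, 4) to (3, 0) (midpoint (-1/2, 2)).
With z = x + yi, square both sides:
(x - (-4))^2 + (y - 4)^2 = (x - 3)^2 + (y - 0)^2
The x^2 and y^2 terms cancel: 14x + (-8)y = 9 - 32 = -23
Simplify: 14x - 8y = -23
Locus: Perpendicular bisector of the segment from (-4, 4) to (3, 0): the line 14x - 8y = -23


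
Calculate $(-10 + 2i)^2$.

(a + bi)^2 = a^2 - b^2 + 2abi
= (-10)^2 - 2^2 + 2*(-10)*2i
= 96 - 40i


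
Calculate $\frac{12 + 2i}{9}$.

Divisor is real, so divide each part by 9:
= 4/3 + (2/9)i


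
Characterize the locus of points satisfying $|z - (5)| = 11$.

|z - z0| = r describes a circle centered at z0 with radius r
Here z0 = 5 and r = 11
Locus: Circle centered at (5, 0) with radius 11


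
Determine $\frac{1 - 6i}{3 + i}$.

Multiply numerator and denominator by conjugate (3 - i):
= (1 - 6i)(3 - i) / (3^2 + 1^2)
= (-3 - 19i) / 10
= -3/10 - (19/10)i


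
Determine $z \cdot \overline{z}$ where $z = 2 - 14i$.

z * conjugate(z) = |z|^2 = a^2 + b^2
= 2^2 + (-14)^2 = 200


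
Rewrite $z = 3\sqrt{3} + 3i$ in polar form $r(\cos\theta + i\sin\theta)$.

r = |z| = sqrt(a^2 + b^2) = sqrt((3*sqrt(3))^2 + (3)^2) = sqrt(27 + 9) = sqrt(36) = 6
θ = arctan(b/a) = arctan(3/5.1962) (quadrant-adjusted) = 30°
z = 6(cos 30° + i sin 30°)


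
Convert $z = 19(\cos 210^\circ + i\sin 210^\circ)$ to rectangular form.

a = r cos θ = 19 * -sqrt(3)/2 = -19*sqrt(3)/2
b = r sin θ = 19 * -1/2 = -19/2
z = -19*sqrt(3)/2 - (19/2)i


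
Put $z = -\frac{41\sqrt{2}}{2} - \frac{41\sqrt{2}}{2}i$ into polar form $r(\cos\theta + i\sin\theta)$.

r = |z| = sqrt(a^2 + b^2) = sqrt((-41*sqrt(2)/2)^2 + (-41*sqrt(2)/2)^2) = sqrt(1681/2 + 1681/2) = sqrt(1681) = 41
θ = arctan(b/a) = arctan(-28.9914/-28.9914) (quadrant-adjusted) = 225°
z = 41(cos 225° + i sin 225°)


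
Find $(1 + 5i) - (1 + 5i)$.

(1 - 1) + (5 - 5)i = 0


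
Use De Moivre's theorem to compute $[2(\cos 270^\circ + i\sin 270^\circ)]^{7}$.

By De Moivre: z^n = r^n(cos(nθ) + i sin(nθ))
= 2^7(cos(7*270°) + i sin(7*270°))
= 128(cos 90° + i sin 90°)
= 128i


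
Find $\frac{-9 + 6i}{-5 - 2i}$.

Multiply numerator and denominator by conjugate (-5 + 2i):
= (-9 + 6i)(-5 + 2i) / ((-5)^2 + (-2)^2)
= (33 - 48i) / 29
= 33/29 - (48/29)i


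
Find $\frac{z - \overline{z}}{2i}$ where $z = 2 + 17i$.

z - conjugate(z) = 2bi
(z - conjugate(z))/(2i) = 2bi/(2i) = b = 17


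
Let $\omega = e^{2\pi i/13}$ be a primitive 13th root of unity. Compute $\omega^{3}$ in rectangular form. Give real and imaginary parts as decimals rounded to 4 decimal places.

ω^3 = e^(2πi·3/13) = e^(i·6π/13)
= cos(6π/13) + i sin(6π/13)
= 0.1205 + 0.9927i


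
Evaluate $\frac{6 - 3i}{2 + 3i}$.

Multiply numerator and denominator by conjugate (2 - 3i):
= (6 - 3i)(2 - 3i) / (2^2 + 3^2)
= (3 - 24i) / 13
= 3/13 - (24/13)i


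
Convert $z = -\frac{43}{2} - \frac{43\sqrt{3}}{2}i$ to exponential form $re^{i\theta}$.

r = |z| = sqrt((-43/2)^2 + (-43*sqrt(3)/2)^2) = sqrt(1849/4 + 5547/4) = sqrt(1849) = 43
θ = arctan(b/a) = arctan(-37.2391/-21.5) (quadrant-adjusted) = 240° = 4π/3
z = 43e^(i*4π/3)


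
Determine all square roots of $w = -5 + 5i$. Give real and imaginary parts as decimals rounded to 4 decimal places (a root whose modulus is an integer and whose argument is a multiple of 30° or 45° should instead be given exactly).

|w| = sqrt(50) ≈ 7.071068, arg(w) = 135°
Root modulus = sqrt(50)^(1/2) ≈ 2.659148
Root arguments: θ_k = (135° + 360°k)/2 for k = 0, 1, ..., 1
Compute each root as (root modulus)(cos θ_k + i sin θ_k) using full-precision intermediates, then round to 4 decimal places.
Roots: 1.0176 + 2.4567i, -1.0176 - 2.4567i


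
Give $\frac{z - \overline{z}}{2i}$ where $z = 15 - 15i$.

z - conjugate(z) = 2bi
(z - conjugate(z))/(2i) = 2bi/(2i) = b = -15


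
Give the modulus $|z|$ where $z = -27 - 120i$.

|z| = sqrt(a^2 + b^2) = sqrt((-27)^2 + (-120)^2) = sqrt(15129) = 123


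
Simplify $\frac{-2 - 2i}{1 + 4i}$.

Multiply numerator and denominator by conjugate (1 - 4i):
= (-2 - 2i)(1 - 4i) / (1^2 + 4^2)
= (-10 + 6i) / 17
= -10/17 + (6/17)i


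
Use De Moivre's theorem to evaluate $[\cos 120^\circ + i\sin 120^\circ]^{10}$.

By De Moivre: z^n = r^n(cos(nθ) + i sin(nθ))
= 1^10(cos(10*120°) + i sin(10*120°))
= 1(cos 120° + i sin 120°)
= -1/2 + (sqrt(3)/2)i


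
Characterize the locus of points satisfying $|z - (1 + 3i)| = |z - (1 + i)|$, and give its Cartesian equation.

|z - z1| = |z - z2| means z is equidistant from z1 and z2,
i.e. the perpendicular bisector of the segment from (1, 3) to (1, 1) (midpoint (1, 2)).
With z = x + yi, square both sides:
(x - 1)^2 + (y - 3)^2 = (x - 1)^2 + (y - 1)^2
The x^2 and y^2 terms cancel: 0x + (-4)y = 2 - 10 = -8
Simplify: y = 2
Locus: Perpendicular bisector of the segment from (1, 3) to (1, 1): the line y = 2


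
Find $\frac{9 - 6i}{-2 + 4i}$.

Multiply numerator and denominator by conjugate (-2 - 4i):
= (9 - 6i)(-2 - 4i) / ((-2)^2 + 4^2)
= (-42 - 24i) / 20
Divide through by 2: (-21 - 12i) / 10
= -21/10 - (6/5)i


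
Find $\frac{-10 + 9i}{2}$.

Divisor is real, so divide each part by 2:
= -5 + (9/2)i


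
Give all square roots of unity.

ω_k = e^(2πik/2) = cos(2πk/2) + i sin(2πk/2) for k = 0, 1, ..., 1
Roots: 1, -1


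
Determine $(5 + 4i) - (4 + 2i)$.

(5 - 4) + (4 - 2)i = 1 + 2i


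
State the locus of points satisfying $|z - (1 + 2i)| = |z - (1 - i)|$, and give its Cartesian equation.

|z - z1| = |z - z2| means z is equidistant from z1 and z2,
i.e. the perpendicular bisector of the segment from (1, 2) to (1, -1) (midpoint (1, 1/2)).
With z = x + yi, square both sides:
(x - 1)^2 + (y - 2)^2 = (x - 1)^2 + (y - (-1))^2
The x^2 and y^2 terms cancel: 0x + (-6)y = 2 - 5 = -3
Simplify: y = 1/2
Locus: Perpendicular bisector of the segment from (1, 2) to (1, -1): the line y = 1/2


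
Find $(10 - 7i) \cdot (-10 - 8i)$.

(a1*a2 - b1*b2) + (a1*b2 + b1*a2)i
= (-100 - 56) + (-80 + 70)i
= -156 - 10i


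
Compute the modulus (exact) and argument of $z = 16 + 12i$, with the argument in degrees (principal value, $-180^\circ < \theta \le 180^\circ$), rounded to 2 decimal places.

|z| = sqrt(16^2 + 12^2) = 20
arg(z) = arctan(b/a) = arctan(12/16) (quadrant-adjusted) = 36.87°


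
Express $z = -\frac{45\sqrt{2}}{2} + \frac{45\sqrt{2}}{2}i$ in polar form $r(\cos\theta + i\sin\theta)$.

r = |z| = sqrt(a^2 + b^2) = sqrt((-45*sqrt(2)/2)^2 + (45*sqrt(2)/2)^2) = sqrt(2025/2 + 2025/2) = sqrt(2025) = 45
θ = arctan(b/a) = arctan(31.8198/-31.8198) (quadrant-adjusted) = 135°
z = 45(cos 135° + i sin 135°)


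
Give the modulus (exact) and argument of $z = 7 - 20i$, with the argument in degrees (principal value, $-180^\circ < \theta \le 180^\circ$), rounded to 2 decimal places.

|z| = sqrt(7^2 + (-20)^2) = sqrt(449)
arg(z) = arctan(b/a) = arctan(-20/7) (quadrant-adjusted) = -70.71°


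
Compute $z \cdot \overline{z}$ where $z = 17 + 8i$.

z * conjugate(z) = |z|^2 = a^2 + b^2
= 17^2 + 8^2 = 353


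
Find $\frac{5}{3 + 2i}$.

Multiply numerator and denominator by conjugate (3 - 2i):
= (5)(3 - 2i) / (3^2 + 2^2)
= (15 - 10i) / 13
= 15/13 - (10/13)i


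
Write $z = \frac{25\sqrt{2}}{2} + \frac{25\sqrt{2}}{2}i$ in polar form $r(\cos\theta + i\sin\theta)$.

r = |z| = sqrt(a^2 + b^2) = sqrt((25*sqrt(2)/2)^2 + (25*sqrt(2)/2)^2) = sqrt(625/2 + 625/2) = sqrt(625) = 25
θ = arctan(b/a) = arctan(17.6777/17.6777) (quadrant-adjusted) = 45°
z = 25(cos 45° + i sin 45°)


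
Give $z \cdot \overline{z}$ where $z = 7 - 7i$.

z * conjugate(z) = |z|^2 = a^2 + b^2
= 7^2 + (-7)^2 = 98


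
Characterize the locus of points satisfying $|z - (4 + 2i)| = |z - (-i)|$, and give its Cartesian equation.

|z - z1| = |z - z2| means z is equidistant from z1 and z2,
i.e. the perpendicular bisector of the segment from (4, 2) to (0, -1) (midpoint (2, 1/2)).
With z = x + yi, square both sides:
(x - 4)^2 + (y - 2)^2 = (x - 0)^2 + (y - (-1))^2
The x^2 and y^2 terms cancel: -8x + (-6)y = 1 - 20 = -19
Simplify: 8x + 6y = 19
Locus: Perpendicular bisector of the segment from (4, 2) to (0, -1): the line 8x + 6y = 19


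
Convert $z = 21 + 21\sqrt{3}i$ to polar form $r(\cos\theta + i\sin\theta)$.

r = |z| = sqrt(a^2 + b^2) = sqrt((21)^2 + (21*sqrt(3))^2) = sqrt(441 + 1323) = sqrt(1764) = 42
θ = arctan(b/a) = arctan(36.3731/21) (quadrant-adjusted) = 60°
z = 42(cos 60° + i sin 60°)


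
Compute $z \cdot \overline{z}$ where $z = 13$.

z * conjugate(z) = |z|^2 = a^2 + b^2
= 13^2 + 0^2 = 169


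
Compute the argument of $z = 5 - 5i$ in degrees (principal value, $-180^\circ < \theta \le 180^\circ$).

θ = arctan(b/a) = arctan(-5/5) (quadrant-adjusted) = -45°


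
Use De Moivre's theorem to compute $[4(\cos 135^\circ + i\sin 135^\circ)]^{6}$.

By De Moivre: z^n = r^n(cos(nθ) + i sin(nθ))
= 4^6(cos(6*135°) + i sin(6*135°))
= 4096(cos 90° + i sin 90°)
= 4096i


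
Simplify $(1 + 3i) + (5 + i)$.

(1 + 5) + (3 + 1)i = 6 + 4i


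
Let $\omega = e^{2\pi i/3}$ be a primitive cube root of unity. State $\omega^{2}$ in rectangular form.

ω^2 = e^(2πi·2/3) = e^(i·4π/3)
= cos(4π/3) + i sin(4π/3)
= -1/2 - (sqrt(3)/2)i


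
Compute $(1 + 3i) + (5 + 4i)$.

(1 + 5) + (3 + 4)i = 6 + 7i


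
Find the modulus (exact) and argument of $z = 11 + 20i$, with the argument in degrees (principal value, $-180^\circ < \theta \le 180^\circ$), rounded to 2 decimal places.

|z| = sqrt(11^2 + 20^2) = sqrt(521)
arg(z) = arctan(b/a) = arctan(20/11) (quadrant-adjusted) = 61.19°


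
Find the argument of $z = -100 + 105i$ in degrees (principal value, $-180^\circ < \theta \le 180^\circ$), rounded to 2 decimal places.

θ = arctan(b/a) = arctan(105/-100) (quadrant-adjusted) = 133.60°


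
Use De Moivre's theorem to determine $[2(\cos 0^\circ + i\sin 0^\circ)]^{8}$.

By De Moivre: z^n = r^n(cos(nθ) + i sin(nθ))
= 2^8(cos(8*0°) + i sin(8*0°))
= 256(cos 0° + i sin 0°)
= 256


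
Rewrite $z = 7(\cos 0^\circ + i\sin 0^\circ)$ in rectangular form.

a = r cos θ = 7 * 1 = 7
b = r sin θ = 7 * 0 = 0
z = 7


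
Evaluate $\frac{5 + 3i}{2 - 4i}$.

Multiply numerator and denominator by conjugate (2 + 4i):
= (5 + 3i)(2 + 4i) / (2^2 + (-4)^2)
= (-2 + 26i) / 20
Divide through by 2: (-1 + 13i) / 10
= -1/10 + (13/10)i
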